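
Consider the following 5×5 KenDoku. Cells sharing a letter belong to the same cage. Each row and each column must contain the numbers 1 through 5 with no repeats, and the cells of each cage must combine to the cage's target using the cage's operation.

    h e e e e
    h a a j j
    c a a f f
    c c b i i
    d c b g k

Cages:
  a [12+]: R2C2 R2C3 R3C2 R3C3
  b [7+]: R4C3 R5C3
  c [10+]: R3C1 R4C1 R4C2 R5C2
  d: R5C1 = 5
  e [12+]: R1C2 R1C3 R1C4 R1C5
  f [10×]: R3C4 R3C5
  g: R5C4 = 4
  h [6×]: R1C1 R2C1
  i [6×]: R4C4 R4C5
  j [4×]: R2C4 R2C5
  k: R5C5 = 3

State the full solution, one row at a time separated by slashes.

Cage d is given, leaving R5C1 = 5.
G is a freebie; hence R5C4 = 4.
Cage k is a single given cell, leaving R5C5 = 3.
Column 4 now contains 4, which forces R2C4 = 1.
The two cells of cage j must have product 4, so R2C5 = 4.
The two cells of cage b must have sum 7, so R4C3 = 5.
The two cells of cage i must have product 6; hence R4C4 = 3.
3 is placed in column 5, leaving R4C5 = 2.
Row 5 already has 3, so R5C3 = 2.
Column 3 now contains 2, so R2C3 = 3.
Cage c needs sum 10, which forces R3C1 = 4.
Cage a needs sum 12, which forces R3C2 = 3.
Row 3 already has 4; hence R3C3 = 1.
Cage f needs two cells with product 10, so R3C4 = 2.
Column 5 already has 2, which forces R3C5 = 5.
Cage c has sum 10; hence R4C1 = 1.
Cage c needs sum 10; hence R4C2 = 4.
Row 5 already has 2, so R5C2 = 1.
The two cells of cage h must have product 6, so R1C1 = 3.
The 4 cells of cage e must have sum 12, which forces R1C2 = 2.
Column 3 already has 1, so R1C3 = 4.
Column 4 already has 2, which forces R1C4 = 5.
Column 5 now contains 5, which forces R1C5 = 1.
Row 2 now contains 3, which forces R2C1 = 2.
The 4 cells of cage a must have sum 12, which forces R2C2 = 5.

3 2 4 5 1 / 2 5 3 1 4 / 4 3 1 2 5 / 1 4 5 3 2 / 5 1 2 4 3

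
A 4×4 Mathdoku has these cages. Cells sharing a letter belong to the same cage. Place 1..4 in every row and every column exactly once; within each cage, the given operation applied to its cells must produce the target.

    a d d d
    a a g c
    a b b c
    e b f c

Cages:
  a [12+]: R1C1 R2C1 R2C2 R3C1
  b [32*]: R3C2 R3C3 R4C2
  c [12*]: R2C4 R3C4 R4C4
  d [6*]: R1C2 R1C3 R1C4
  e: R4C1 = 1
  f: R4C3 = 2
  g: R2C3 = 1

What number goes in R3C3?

4

G is a freebie; hence R2C3 = 1.
The 3 cells of cage b must have product 32, leaving R3C2 = 2.
Cage b has product 32, which forces R3C3 = 4.
Cage e is a single given cell; hence R4C1 = 1.
Cage b needs product 32; hence R4C2 = 4.
F is a freebie, which forces R4C3 = 2.
Row 4 already has 4, which forces R4C4 = 3.
Cage d has product 6, so R1C2 = 1.
Column 3 now contains 2, so R1C3 = 3.
Cage d needs product 6, leaving R1C4 = 2.
Column 2 now contains 4, which forces R2C2 = 3.
Column 4 already has 3, which forces R2C4 = 4.
1 is placed in column 1, so R3C1 = 3.
Column 4 already has 3, which forces R3C4 = 1.
2 is placed in row 1, which forces R1C1 = 4.
4 is placed in row 2, leaving R2C1 = 2.
Filled in: 4 1 3 2 / 2 3 1 4 / 3 2 4 1 / 1 4 2 3.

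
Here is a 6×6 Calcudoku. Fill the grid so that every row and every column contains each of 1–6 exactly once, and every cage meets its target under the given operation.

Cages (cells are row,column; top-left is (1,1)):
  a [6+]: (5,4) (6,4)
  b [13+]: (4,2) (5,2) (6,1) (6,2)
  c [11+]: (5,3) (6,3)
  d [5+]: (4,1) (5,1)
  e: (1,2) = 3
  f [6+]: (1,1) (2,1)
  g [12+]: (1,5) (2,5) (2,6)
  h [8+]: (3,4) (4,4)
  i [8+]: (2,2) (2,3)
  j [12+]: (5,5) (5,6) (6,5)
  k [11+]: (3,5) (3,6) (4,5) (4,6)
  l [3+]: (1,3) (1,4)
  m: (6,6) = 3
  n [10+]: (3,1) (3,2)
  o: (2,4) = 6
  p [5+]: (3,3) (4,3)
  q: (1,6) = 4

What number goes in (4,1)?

E is a freebie, which forces (1,2) = 3.
Q is a freebie; hence (1,6) = 4.
Cage o is given, which forces (2,4) = 6.
Cage m is given; hence (6,6) = 3.
Cage i's pair has sum 8, which forces (2,2) = 5.
Cage i needs two cells with sum 8, so (2,3) = 3.
The 3 cells of cage g must have sum 12, which forces (1,5) = 6.
The 3 cells of cage g must have sum 12, so (2,5) = 4.
Cage g needs sum 12, which forces (2,6) = 2.
The two cells of cage f must have sum 6, which forces (1,1) = 5.
Row 2 already has 4; hence (2,1) = 1.
Row 3 needs a 2, and only (3,5) is open for it.
Cage k has sum 11; hence (4,5) = 3.
Cage j needs sum 12; hence (5,6) = 6.
Cage h needs two cells with sum 8, which forces (3,4) = 3.
3 is placed in row 4, which forces (4,1) = 2.
3 is placed in row 4, which forces (4,4) = 5.
Row 4 now contains 5, leaving (4,6) = 1.
Cage d needs two cells with sum 5; hence (5,1) = 3.
Row 5 now contains 6, so (5,3) = 5.
Row 5 already has 5; hence (5,5) = 1.
The two cells of cage c must have sum 11; hence (6,3) = 6.
1 is placed in column 5, which forces (6,5) = 5.
Cage p's pair has sum 5, which forces (3,3) = 1.
Column 6 now contains 1, leaving (3,6) = 5.
Cage b needs sum 13, leaving (4,2) = 6.
Row 4 now contains 1, so (4,3) = 4.
Cage b needs sum 13, leaving (5,2) = 2.
Row 5 now contains 2, leaving (5,4) = 4.
Row 6 now contains 6, leaving (6,1) = 4.
Cage b needs sum 13; hence (6,2) = 1.
Column 4 already has 4, which forces (6,4) = 2.
Column 3 now contains 1, which forces (1,3) = 2.
2 is placed in column 4; hence (1,4) = 1.
4 is placed in column 1, so (3,1) = 6.
Column 2 now contains 6; hence (3,2) = 4.
Filled in: 5 3 2 1 6 4 / 1 5 3 6 4 2 / 6 4 1 3 2 5 / 2 6 4 5 3 1 / 3 2 5 4 1 6 / 4 1 6 2 5 3.

2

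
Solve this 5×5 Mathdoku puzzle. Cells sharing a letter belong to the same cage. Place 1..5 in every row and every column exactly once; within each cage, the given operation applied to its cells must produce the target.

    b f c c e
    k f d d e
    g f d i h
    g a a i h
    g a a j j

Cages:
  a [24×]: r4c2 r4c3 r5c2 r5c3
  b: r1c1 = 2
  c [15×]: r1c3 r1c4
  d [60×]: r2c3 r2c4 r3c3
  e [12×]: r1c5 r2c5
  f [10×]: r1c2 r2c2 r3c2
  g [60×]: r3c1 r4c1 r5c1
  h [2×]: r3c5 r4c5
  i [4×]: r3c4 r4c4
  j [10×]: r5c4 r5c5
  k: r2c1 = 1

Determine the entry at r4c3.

Cage b is given, so r1c1 = 2.
Cage k is a single given cell; hence r2c1 = 1.
Row 1 needs a 1, and only r1c2 is open for it.
The only place for 4 in row 1 is r1c5.
Column 5 already has 4; hence r2c5 = 3.
Cage d needs product 60; hence r3c3 = 3.
Column 3 now contains 3, which forces r1c3 = 5.
The two cells of cage c must have product 15, so r1c4 = 3.
5 is placed in column 3, leaving r2c3 = 4.
Row 2 already has 4, which forces r2c4 = 5.
Column 4 now contains 5, so r5c4 = 2.
Row 5 already has 2, leaving r5c5 = 5.
Row 2 now contains 5, leaving r2c2 = 2.
Cage f needs product 10; hence r3c2 = 5.
Cage a has product 24, leaving r4c3 = 2.
Row 4 now contains 2, so r4c5 = 1.
Row 5 already has 2, so r5c3 = 1.
Row 3 already has 5, which forces r3c1 = 4.
Cage i needs two cells with product 4, so r3c4 = 1.
1 is placed in column 5, so r3c5 = 2.
The 3 cells of cage g must have product 60; hence r4c1 = 5.
1 is placed in row 4, leaving r4c4 = 4.
Cage g needs product 60, leaving r5c1 = 3.
Row 5 now contains 3, leaving r5c2 = 4.
Row 4 now contains 4; hence r4c2 = 3.
Filled in: 2 1 5 3 4 / 1 2 4 5 3 / 4 5 3 1 2 / 5 3 2 4 1 / 3 4 1 2 5.

2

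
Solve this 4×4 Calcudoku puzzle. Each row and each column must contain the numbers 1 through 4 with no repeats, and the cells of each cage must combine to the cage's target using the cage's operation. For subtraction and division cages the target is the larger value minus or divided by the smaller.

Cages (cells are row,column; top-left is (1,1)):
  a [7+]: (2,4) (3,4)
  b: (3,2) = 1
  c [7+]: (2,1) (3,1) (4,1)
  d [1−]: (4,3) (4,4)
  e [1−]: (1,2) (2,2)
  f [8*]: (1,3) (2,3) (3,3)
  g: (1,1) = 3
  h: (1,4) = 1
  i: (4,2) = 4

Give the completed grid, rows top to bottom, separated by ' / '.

3 2 4 1 / 2 3 1 4 / 4 1 2 3 / 1 4 3 2

G is a freebie, leaving (1,1) = 3.
H is a freebie; hence (1,4) = 1.
B is a freebie, so (3,2) = 1.
Cage i is given, so (4,2) = 4.
Column 2 now contains 4, leaving (1,2) = 2.
2 is placed in row 1, so (1,3) = 4.
The two cells of cage e must have difference 1, so (2,2) = 3.
Cage f has product 8; hence (2,3) = 1.
Row 2 already has 3, so (2,4) = 4.
Column 3 now contains 4, leaving (3,3) = 2.
Column 4 now contains 4, so (3,4) = 3.
Column 3 now contains 2; hence (4,3) = 3.
Column 4 already has 3, leaving (4,4) = 2.
Row 2 now contains 4, so (2,1) = 2.
Row 3 already has 2; hence (3,1) = 4.
2 is placed in row 4, which forces (4,1) = 1.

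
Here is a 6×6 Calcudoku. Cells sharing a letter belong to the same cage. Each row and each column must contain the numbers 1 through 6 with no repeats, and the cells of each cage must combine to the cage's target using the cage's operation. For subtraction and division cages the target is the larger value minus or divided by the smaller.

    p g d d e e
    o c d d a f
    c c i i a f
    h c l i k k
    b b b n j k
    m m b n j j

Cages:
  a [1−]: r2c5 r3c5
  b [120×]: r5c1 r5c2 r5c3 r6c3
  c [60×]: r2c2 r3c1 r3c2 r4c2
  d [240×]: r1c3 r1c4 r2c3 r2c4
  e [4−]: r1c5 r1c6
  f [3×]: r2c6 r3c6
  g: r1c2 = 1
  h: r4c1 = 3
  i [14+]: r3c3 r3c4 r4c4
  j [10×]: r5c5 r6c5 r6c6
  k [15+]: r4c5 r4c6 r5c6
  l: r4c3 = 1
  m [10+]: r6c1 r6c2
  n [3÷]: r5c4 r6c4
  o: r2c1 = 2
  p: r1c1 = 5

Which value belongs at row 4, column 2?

Cage p is given, so r1c1 = 5.
Cage g is a single given cell; hence r1c2 = 1.
Cage o is given, leaving r2c1 = 2.
Cage h is given, so r4c1 = 3.
Cage l is a single given cell, which forces r4c3 = 1.
The 4 cells of cage c must have product 60, so r3c1 = 1.
Row 3 now contains 1, leaving r3c6 = 3.
Column 6 already has 3, leaving r2c6 = 1.
In row 4, 2 can only go at r4c2, so r4c2 = 2.
Cage b has product 120; hence r5c1 = 4.
4 is placed in column 1, leaving r6c1 = 6.
Row 6 now contains 6, so r6c2 = 4.
Row 2 needs a 3, and only r2c5 is open for it.
The only place for 3 in column 2 is r5c2.
In row 6, 1 can only go at r6c5, so r6c5 = 1.
In row 5, 1 can only go at r5c4, so r5c4 = 1.
Cage n's pair has quotient 3, which forces r6c4 = 3.
Row 1 needs a 3, and only r1c3 is open for it.
Cage d needs product 240; hence r1c4 = 4.
Cage d has product 240; hence r2c3 = 4.
Cage d has product 240, so r2c4 = 5.
Column 4 now contains 5, so r4c4 = 6.
5 is placed in row 2, so r2c2 = 6.
The 4 cells of cage c must have product 60, which forces r3c2 = 5.
Cage i has sum 14, which forces r3c3 = 6.
Column 4 already has 6, which forces r3c4 = 2.
Row 3 already has 2, leaving r3c5 = 4.
Column 5 now contains 4; hence r4c5 = 5.
Row 4 already has 5, which forces r4c6 = 4.
Column 5 now contains 5, leaving r5c5 = 2.
Cage k needs sum 15, leaving r5c6 = 6.
Column 5 already has 2, so r1c5 = 6.
Column 6 already has 6, so r1c6 = 2.
Row 5 already has 2, so r5c3 = 5.
Cage b needs product 120, so r6c3 = 2.
The 3 cells of cage j must have product 10, so r6c6 = 5.
Filled in: 5 1 3 4 6 2 / 2 6 4 5 3 1 / 1 5 6 2 4 3 / 3 2 1 6 5 4 / 4 3 5 1 2 6 / 6 4 2 3 1 5.

2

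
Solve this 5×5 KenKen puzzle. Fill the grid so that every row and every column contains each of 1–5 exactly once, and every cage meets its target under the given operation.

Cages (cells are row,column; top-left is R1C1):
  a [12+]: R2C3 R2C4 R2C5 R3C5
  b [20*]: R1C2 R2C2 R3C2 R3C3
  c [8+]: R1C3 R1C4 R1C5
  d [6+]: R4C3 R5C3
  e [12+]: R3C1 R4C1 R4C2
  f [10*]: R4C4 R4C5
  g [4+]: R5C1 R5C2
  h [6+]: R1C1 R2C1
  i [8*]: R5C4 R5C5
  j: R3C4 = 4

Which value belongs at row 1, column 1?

2

J is a freebie, leaving R3C4 = 4.
Column 4 now contains 4, so R5C4 = 2.
2 is placed in row 5, so R5C5 = 4.
2 is placed in column 4, so R4C4 = 5.
Cage f's pair has product 10, leaving R4C5 = 2.
The 3 cells of cage e must have sum 12, leaving R3C1 = 5.
Row 3 now contains 5; hence R3C2 = 1.
1 is placed in row 3, which forces R3C3 = 2.
The 4 cells of cage a must have sum 12, so R3C5 = 3.
5 is placed in row 4, so R4C3 = 1.
Column 2 now contains 1, leaving R5C2 = 3.
The two cells of cage d must have sum 6; hence R5C3 = 5.
Column 3 now contains 2, leaving R1C3 = 4.
Cage c needs sum 8, leaving R1C4 = 3.
The 3 cells of cage c must have sum 8, leaving R1C5 = 1.
Column 3 now contains 5; hence R2C3 = 3.
Cage a needs sum 12, leaving R2C4 = 1.
Cage a needs sum 12, which forces R2C5 = 5.
The 3 cells of cage e must have sum 12, which forces R4C1 = 3.
3 is placed in column 2, leaving R4C2 = 4.
3 is placed in row 5, so R5C1 = 1.
Row 1 now contains 4, so R1C1 = 2.
The 4 cells of cage b must have product 20; hence R1C2 = 5.
Cage h needs two cells with sum 6; hence R2C1 = 4.
Row 2 already has 5; hence R2C2 = 2.
Completed grid: 2 5 4 3 1 / 4 2 3 1 5 / 5 1 2 4 3 / 3 4 1 5 2 / 1 3 5 2 4.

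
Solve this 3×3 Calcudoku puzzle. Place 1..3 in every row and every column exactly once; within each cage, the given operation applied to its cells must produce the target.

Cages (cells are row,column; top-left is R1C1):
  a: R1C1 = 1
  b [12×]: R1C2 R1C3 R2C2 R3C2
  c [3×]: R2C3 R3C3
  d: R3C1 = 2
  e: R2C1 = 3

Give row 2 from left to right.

3 2 1

Cage a is given, which forces R1C1 = 1.
Row 1 already has 1, so R1C2 = 3.
The 4 cells of cage b must have product 12, leaving R1C3 = 2.
Cage e is a single given cell; hence R2C1 = 3.
Row 2 now contains 3, leaving R2C3 = 1.
Cage d is a single given cell, leaving R3C1 = 2.
2 is placed in row 3; hence R3C2 = 1.
1 is placed in column 3, so R3C3 = 3.
1 is placed in row 2, leaving R2C2 = 2.
Filled in: 1 3 2 / 3 2 1 / 2 1 3.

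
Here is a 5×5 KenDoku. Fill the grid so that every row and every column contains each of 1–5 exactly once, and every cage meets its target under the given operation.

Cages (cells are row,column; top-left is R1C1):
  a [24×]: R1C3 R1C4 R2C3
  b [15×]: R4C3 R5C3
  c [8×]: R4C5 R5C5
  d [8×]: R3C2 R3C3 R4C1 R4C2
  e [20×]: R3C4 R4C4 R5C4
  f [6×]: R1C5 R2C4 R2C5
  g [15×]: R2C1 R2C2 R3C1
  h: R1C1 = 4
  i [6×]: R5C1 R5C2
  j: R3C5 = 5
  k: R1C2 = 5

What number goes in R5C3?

5

Cage h is a single given cell, leaving R1C1 = 4.
K is a freebie, leaving R1C2 = 5.
Cage j is given, so R3C5 = 5.
Cage g needs product 15, leaving R2C1 = 5.
The 3 cells of cage a must have product 24, which forces R2C3 = 4.
In row 1, 1 can only go at R1C5, so R1C5 = 1.
The only place for 1 in row 2 is R2C2.
Cage g has product 15; hence R3C1 = 3.
Cage d needs product 8, so R3C3 = 1.
Row 3 already has 1, so R3C4 = 4.
Cage d needs product 8, leaving R4C1 = 1.
1 is placed in row 4, so R4C4 = 5.
3 is placed in column 1, so R5C1 = 2.
Row 5 already has 2; hence R5C2 = 3.
Row 5 now contains 3, so R5C3 = 5.
Column 4 now contains 5, leaving R5C4 = 1.
Row 5 already has 2, which forces R5C5 = 4.
Row 3 now contains 4; hence R3C2 = 2.
Cage d needs product 8, which forces R4C2 = 4.
5 is placed in row 4, leaving R4C3 = 3.
Column 5 already has 4, which forces R4C5 = 2.
Column 3 already has 3, so R1C3 = 2.
Cage a needs product 24, which forces R1C4 = 3.
Cage f has product 6; hence R2C4 = 2.
Column 5 already has 2; hence R2C5 = 3.
The full grid is 4 5 2 3 1 / 5 1 4 2 3 / 3 2 1 4 5 / 1 4 3 5 2 / 2 3 5 1 4.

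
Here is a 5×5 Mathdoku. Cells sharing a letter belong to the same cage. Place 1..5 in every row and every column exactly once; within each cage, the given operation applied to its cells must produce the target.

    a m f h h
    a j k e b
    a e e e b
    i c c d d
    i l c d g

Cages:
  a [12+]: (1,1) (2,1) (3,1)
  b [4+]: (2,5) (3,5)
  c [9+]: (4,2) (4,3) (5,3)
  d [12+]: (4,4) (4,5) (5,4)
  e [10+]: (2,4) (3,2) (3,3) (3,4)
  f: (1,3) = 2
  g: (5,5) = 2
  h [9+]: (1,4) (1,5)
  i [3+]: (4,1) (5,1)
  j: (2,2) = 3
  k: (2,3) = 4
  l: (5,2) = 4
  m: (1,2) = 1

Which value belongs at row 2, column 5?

M is a freebie, leaving (1,2) = 1.
F is a freebie, leaving (1,3) = 2.
Cage j is given; hence (2,2) = 3.
Cage k is a single given cell, leaving (2,3) = 4.
Row 2 already has 3, so (2,5) = 1.
1 is placed in column 5; hence (3,5) = 3.
Cage l is given, so (5,2) = 4.
Cage g is given, leaving (5,5) = 2.
Cage a needs sum 12; hence (1,1) = 3.
Row 2 already has 4; hence (2,1) = 5.
Row 2 already has 1, which forces (2,4) = 2.
Cage a has sum 12, which forces (3,1) = 4.
The 4 cells of cage e must have sum 10, which forces (3,2) = 2.
The two cells of cage i must have sum 3, so (4,1) = 2.
Cage c needs sum 9, leaving (4,2) = 5.
Row 4 now contains 5, which forces (4,5) = 4.
2 is placed in row 5, leaving (5,1) = 1.
Row 5 now contains 1, so (5,3) = 3.
Row 5 already has 3, which forces (5,4) = 5.
Column 4 already has 5, leaving (1,4) = 4.
Column 5 already has 4, leaving (1,5) = 5.
Cage e has sum 10; hence (3,3) = 5.
Column 4 already has 5, which forces (3,4) = 1.
3 is placed in column 3, so (4,3) = 1.
Row 4 now contains 4, leaving (4,4) = 3.
The full grid is 3 1 2 4 5 / 5 3 4 2 1 / 4 2 5 1 3 / 2 5 1 3 4 / 1 4 3 5 2.

1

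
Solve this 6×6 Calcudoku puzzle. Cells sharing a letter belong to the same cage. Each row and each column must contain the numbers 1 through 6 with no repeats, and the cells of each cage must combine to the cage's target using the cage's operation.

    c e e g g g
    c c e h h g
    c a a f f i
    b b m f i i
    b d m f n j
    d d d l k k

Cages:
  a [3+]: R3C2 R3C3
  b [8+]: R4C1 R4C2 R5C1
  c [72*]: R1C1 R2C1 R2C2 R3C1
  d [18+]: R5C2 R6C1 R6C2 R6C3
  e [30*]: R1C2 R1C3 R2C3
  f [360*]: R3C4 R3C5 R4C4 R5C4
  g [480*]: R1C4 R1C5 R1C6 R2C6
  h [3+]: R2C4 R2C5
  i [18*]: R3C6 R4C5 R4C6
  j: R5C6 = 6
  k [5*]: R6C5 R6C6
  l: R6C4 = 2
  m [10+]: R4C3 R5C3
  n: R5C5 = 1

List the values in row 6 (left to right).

6 4 3 2 5 1

The 4 cells of cage g must have product 480, so R2C6 = 4.
N is a freebie, so R5C5 = 1.
J is a freebie, so R5C6 = 6.
L is a freebie, so R6C4 = 2.
1 is placed in column 5, leaving R6C5 = 5.
Row 6 now contains 5; hence R6C6 = 1.
Column 6 already has 6, which forces R1C6 = 5.
Column 4 now contains 2, leaving R2C4 = 1.
1 is placed in column 5, leaving R2C5 = 2.
Column 6 already has 1, leaving R3C6 = 3.
The two cells of cage m must have sum 10; hence R4C3 = 6.
The 3 cells of cage i must have product 18; hence R4C5 = 3.
Cage i has product 18, leaving R4C6 = 2.
Cage d needs sum 18, leaving R5C2 = 5.
Row 5 already has 6; hence R5C3 = 4.
4 is placed in row 5; hence R5C4 = 3.
4 is placed in column 3, which forces R6C3 = 3.
Column 3 now contains 3; hence R2C3 = 5.
Cage b needs sum 8, leaving R4C1 = 5.
Cage b has sum 8; hence R4C2 = 1.
Row 4 now contains 5; hence R4C4 = 4.
Row 5 already has 3, which forces R5C1 = 2.
4 is placed in column 4; hence R1C4 = 6.
Cage g has product 480, leaving R1C5 = 4.
Column 2 already has 1, leaving R3C2 = 2.
Cage a needs two cells with sum 3, which forces R3C3 = 1.
Cage f needs product 360, which forces R3C4 = 5.
Cage f has product 360, so R3C5 = 6.
4 is placed in row 1, so R1C1 = 1.
6 is placed in row 1, leaving R1C2 = 3.
1 is placed in column 3, leaving R1C3 = 2.
3 is placed in column 2, so R2C2 = 6.
1 is placed in row 3, so R3C1 = 4.
Column 1 already has 4, which forces R6C1 = 6.
Column 2 now contains 6, leaving R6C2 = 4.
Row 2 now contains 6, leaving R2C1 = 3.
Filled in: 1 3 2 6 4 5 / 3 6 5 1 2 4 / 4 2 1 5 6 3 / 5 1 6 4 3 2 / 2 5 4 3 1 6 / 6 4 3 2 5 1.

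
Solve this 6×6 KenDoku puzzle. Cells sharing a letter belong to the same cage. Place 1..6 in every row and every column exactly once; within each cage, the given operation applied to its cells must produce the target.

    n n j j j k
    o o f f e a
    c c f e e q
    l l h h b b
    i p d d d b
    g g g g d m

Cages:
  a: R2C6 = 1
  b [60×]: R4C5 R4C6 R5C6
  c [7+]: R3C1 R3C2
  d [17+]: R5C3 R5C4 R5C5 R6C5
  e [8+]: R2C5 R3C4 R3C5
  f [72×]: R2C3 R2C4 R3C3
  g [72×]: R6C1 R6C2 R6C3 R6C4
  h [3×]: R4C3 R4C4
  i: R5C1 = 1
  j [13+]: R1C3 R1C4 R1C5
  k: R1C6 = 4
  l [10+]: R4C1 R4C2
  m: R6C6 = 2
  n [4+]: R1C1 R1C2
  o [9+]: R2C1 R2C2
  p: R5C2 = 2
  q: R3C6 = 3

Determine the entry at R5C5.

4

Cage k is a single given cell, so R1C6 = 4.
Cage a is a single given cell, so R2C6 = 1.
Cage q is a single given cell; hence R3C6 = 3.
Cage i is given; hence R5C1 = 1.
Cage p is given; hence R5C2 = 2.
Cage m is given, which forces R6C6 = 2.
1 is placed in column 1, so R1C1 = 3.
The two cells of cage n must have sum 4, leaving R1C2 = 1.
Column 2 now contains 1, which forces R3C2 = 5.
The 3 cells of cage b must have product 60, leaving R4C5 = 2.
The two cells of cage c must have sum 7, which forces R3C1 = 2.
Cage e needs sum 8; hence R2C5 = 3.
The two cells of cage o must have sum 9, leaving R2C1 = 5.
3 is placed in row 2, which forces R2C2 = 4.
Cage f needs product 72, so R2C3 = 2.
Cage f has product 72; hence R2C4 = 6.
Cage f needs product 72, which forces R3C3 = 6.
Column 2 now contains 4, so R4C2 = 6.
Row 4 now contains 6, leaving R4C6 = 5.
Column 6 already has 5, so R5C6 = 6.
Column 2 now contains 6, leaving R6C2 = 3.
Column 3 now contains 6, so R1C3 = 5.
Cage j needs sum 13, leaving R1C4 = 2.
Cage j has sum 13, so R1C5 = 6.
Row 4 now contains 6, which forces R4C1 = 4.
Column 3 now contains 5, leaving R5C3 = 3.
3 is placed in row 5, leaving R5C4 = 5.
6 is placed in row 5; hence R5C5 = 4.
Cage g has product 72, leaving R6C1 = 6.
The 4 cells of cage d must have sum 17, which forces R6C5 = 5.
Cage e needs sum 8, leaving R3C4 = 4.
Column 5 now contains 4, which forces R3C5 = 1.
3 is placed in column 3, which forces R4C3 = 1.
Cage h's pair has product 3, leaving R4C4 = 3.
Column 3 now contains 1; hence R6C3 = 4.
4 is placed in column 4, which forces R6C4 = 1.
The full grid is 3 1 5 2 6 4 / 5 4 2 6 3 1 / 2 5 6 4 1 3 / 4 6 1 3 2 5 / 1 2 3 5 4 6 / 6 3 4 1 5 2.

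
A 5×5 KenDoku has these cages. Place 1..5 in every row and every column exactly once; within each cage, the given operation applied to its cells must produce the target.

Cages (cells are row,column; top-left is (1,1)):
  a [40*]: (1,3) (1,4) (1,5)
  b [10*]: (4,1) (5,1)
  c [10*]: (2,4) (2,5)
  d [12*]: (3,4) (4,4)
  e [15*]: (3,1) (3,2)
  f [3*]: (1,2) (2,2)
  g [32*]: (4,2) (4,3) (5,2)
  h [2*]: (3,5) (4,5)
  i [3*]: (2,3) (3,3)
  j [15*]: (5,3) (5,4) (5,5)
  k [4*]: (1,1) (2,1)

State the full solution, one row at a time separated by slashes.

Cage g needs product 32; hence (4,2) = 2.
Cage g has product 32; hence (4,3) = 4.
Row 4 already has 4, which forces (4,4) = 3.
Row 4 now contains 2, which forces (4,5) = 1.
Cage g needs product 32, which forces (5,2) = 4.
3 is placed in column 4, so (3,4) = 4.
Column 5 now contains 1, which forces (3,5) = 2.
Row 4 now contains 2, leaving (4,1) = 5.
The two cells of cage b must have product 10; hence (5,1) = 2.
Cage a needs product 40, so (1,5) = 4.
Cage c's pair has product 10, so (2,4) = 2.
Column 5 now contains 2, so (2,5) = 5.
Column 1 already has 5; hence (3,1) = 3.
Cage e's pair has product 15, which forces (3,2) = 5.
Row 3 now contains 3, which forces (3,3) = 1.
5 is placed in column 5; hence (5,5) = 3.
Row 1 already has 4, so (1,1) = 1.
Row 1 already has 1; hence (1,2) = 3.
The 3 cells of cage a must have product 40, leaving (1,3) = 2.
Column 4 now contains 2, so (1,4) = 5.
Cage k needs two cells with product 4, so (2,1) = 4.
3 is placed in column 2; hence (2,2) = 1.
Column 3 now contains 1, leaving (2,3) = 3.
Row 5 already has 3, so (5,3) = 5.
Cage j needs product 15, which forces (5,4) = 1.

1 3 2 5 4 / 4 1 3 2 5 / 3 5 1 4 2 / 5 2 4 3 1 / 2 4 5 1 3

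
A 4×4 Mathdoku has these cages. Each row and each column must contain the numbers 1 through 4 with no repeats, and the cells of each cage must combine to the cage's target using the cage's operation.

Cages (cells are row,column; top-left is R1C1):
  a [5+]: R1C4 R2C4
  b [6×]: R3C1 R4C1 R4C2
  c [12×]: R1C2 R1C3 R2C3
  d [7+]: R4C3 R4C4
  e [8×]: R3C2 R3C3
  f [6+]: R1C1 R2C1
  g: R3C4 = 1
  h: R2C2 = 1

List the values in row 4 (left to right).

1 2 3 4

Cage h is a single given cell, so R2C2 = 1.
Cage g is given, which forces R3C4 = 1.
Cage b needs product 6, leaving R4C1 = 1.
The only place for 1 in row 1 is R1C3.
In row 3, 3 can only go at R3C1, so R3C1 = 3.
Cage b has product 6, so R4C2 = 2.
Column 2 now contains 2, leaving R3C2 = 4.
Cage e needs two cells with product 8; hence R3C3 = 2.
Column 2 now contains 4, which forces R1C2 = 3.
3 is placed in row 1; hence R1C4 = 2.
The 3 cells of cage c must have product 12, so R2C3 = 4.
Column 4 now contains 2, leaving R2C4 = 3.
4 is placed in column 3; hence R4C3 = 3.
Column 4 now contains 3; hence R4C4 = 4.
Row 1 already has 2, which forces R1C1 = 4.
Row 2 already has 4, which forces R2C1 = 2.
Filled in: 4 3 1 2 / 2 1 4 3 / 3 4 2 1 / 1 2 3 4.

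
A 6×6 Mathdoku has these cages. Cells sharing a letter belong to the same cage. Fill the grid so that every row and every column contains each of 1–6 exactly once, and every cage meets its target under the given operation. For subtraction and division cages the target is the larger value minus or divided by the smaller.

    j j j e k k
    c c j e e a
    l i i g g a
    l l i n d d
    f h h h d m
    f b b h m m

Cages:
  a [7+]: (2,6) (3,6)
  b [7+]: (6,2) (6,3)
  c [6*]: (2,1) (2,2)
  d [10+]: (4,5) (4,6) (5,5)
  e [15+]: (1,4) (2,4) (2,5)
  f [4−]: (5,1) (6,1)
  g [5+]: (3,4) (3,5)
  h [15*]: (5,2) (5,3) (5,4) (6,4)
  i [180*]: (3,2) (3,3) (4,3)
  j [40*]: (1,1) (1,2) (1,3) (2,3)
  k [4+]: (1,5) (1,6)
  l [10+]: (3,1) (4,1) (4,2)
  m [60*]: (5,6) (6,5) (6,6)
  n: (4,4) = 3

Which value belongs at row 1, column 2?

The 3 cells of cage i must have product 180; hence (3,2) = 6.
Cage i has product 180; hence (3,3) = 5.
The 3 cells of cage i must have product 180, leaving (4,3) = 6.
Cage n is given, leaving (4,4) = 3.
3 is placed in column 4, leaving (5,4) = 5.
Cage h needs product 15, leaving (6,4) = 1.
Cage e has sum 15; hence (2,5) = 5.
Cage m has product 60, so (6,6) = 5.
Cage d needs sum 10, so (4,5) = 2.
5 is placed in column 6, so (4,6) = 4.
Cage d needs sum 10; hence (5,5) = 4.
The two cells of cage a must have sum 7; hence (2,6) = 6.
The 3 cells of cage l must have sum 10; hence (3,1) = 4.
Row 3 already has 4, which forces (3,4) = 2.
Cage a's pair has sum 7, which forces (3,6) = 1.
Cage m has product 60; hence (5,6) = 2.
Cage m has product 60, which forces (6,5) = 6.
Cage e needs sum 15, so (1,4) = 6.
Cage k needs two cells with sum 4, leaving (1,5) = 1.
Column 6 already has 1, so (1,6) = 3.
Row 2 already has 6, which forces (2,4) = 4.
1 is placed in row 3; hence (3,5) = 3.
Row 5 already has 2, so (5,1) = 6.
6 is placed in row 6; hence (6,1) = 2.
Column 1 now contains 2, leaving (1,1) = 5.
Column 1 now contains 2, leaving (2,1) = 3.
Cage c needs two cells with product 6, so (2,2) = 2.
The 4 cells of cage j must have product 40; hence (2,3) = 1.
Column 1 already has 5, so (4,1) = 1.
1 is placed in row 4, leaving (4,2) = 5.
Column 3 now contains 1, so (5,3) = 3.
Column 3 now contains 3, so (6,3) = 4.
2 is placed in column 2, which forces (1,2) = 4.
Column 3 now contains 4; hence (1,3) = 2.
3 is placed in row 5, so (5,2) = 1.
4 is placed in row 6, so (6,2) = 3.
The full grid is 5 4 2 6 1 3 / 3 2 1 4 5 6 / 4 6 5 2 3 1 / 1 5 6 3 2 4 / 6 1 3 5 4 2 / 2 3 4 1 6 5.

4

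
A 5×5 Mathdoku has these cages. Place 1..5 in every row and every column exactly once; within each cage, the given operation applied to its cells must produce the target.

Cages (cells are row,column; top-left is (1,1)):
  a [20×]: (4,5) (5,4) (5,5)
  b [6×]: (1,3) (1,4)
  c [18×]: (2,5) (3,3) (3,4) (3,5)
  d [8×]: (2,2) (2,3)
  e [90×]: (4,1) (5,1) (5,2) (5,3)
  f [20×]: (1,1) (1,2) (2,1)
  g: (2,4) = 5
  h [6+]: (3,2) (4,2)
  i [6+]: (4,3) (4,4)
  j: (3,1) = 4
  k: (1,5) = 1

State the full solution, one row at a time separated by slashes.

Cage k is a single given cell, which forces (1,5) = 1.
Cage g is given; hence (2,4) = 5.
Cage c needs product 18, which forces (2,5) = 3.
Cage j is a single given cell, leaving (3,1) = 4.
Column 5 now contains 1, leaving (3,5) = 2.
Cage e needs product 90, leaving (4,1) = 3.
Column 1 already has 4, leaving (1,1) = 5.
Column 1 already has 5, leaving (5,1) = 2.
Cage a needs product 20, so (5,4) = 1.
Cage f has product 20, which forces (1,2) = 4.
Column 1 now contains 2, leaving (2,1) = 1.
4 is placed in column 2, leaving (2,2) = 2.
2 is placed in row 2; hence (2,3) = 4.
Cage c needs product 18, leaving (3,3) = 1.
Column 4 now contains 1, which forces (3,4) = 3.
Column 3 now contains 4, leaving (4,3) = 2.
Row 4 now contains 2, so (4,4) = 4.
Row 4 already has 4, leaving (4,5) = 5.
5 is placed in column 5, which forces (5,5) = 4.
2 is placed in column 3, which forces (1,3) = 3.
3 is placed in column 4, which forces (1,4) = 2.
Row 3 now contains 1, so (3,2) = 5.
5 is placed in row 4, which forces (4,2) = 1.
Column 2 already has 5, leaving (5,2) = 3.
Column 3 already has 3, leaving (5,3) = 5.

5 4 3 2 1 / 1 2 4 5 3 / 4 5 1 3 2 / 3 1 2 4 5 / 2 3 5 1 4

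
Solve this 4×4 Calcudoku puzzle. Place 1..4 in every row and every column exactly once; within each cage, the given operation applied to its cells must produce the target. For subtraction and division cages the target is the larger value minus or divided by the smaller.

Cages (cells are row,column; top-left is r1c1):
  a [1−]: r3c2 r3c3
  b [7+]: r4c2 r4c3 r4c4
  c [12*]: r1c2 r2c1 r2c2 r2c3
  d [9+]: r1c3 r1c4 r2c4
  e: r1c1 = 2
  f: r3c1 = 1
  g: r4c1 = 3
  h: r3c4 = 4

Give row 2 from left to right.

4 3 1 2

E is a freebie, leaving r1c1 = 2.
Row 1 now contains 2; hence r1c2 = 1.
F is a freebie, which forces r3c1 = 1.
H is a freebie, which forces r3c4 = 4.
Cage g is a single given cell, leaving r4c1 = 3.
The 3 cells of cage d must have sum 9, leaving r1c3 = 4.
4 is placed in column 4, which forces r1c4 = 3.
Column 1 now contains 3; hence r2c1 = 4.
Cage c needs product 12, so r2c2 = 3.
Cage c needs product 12; hence r2c3 = 1.
Cage d has sum 9, leaving r2c4 = 2.
Column 2 already has 3, so r3c2 = 2.
Row 3 now contains 2; hence r3c3 = 3.
Column 2 already has 2, leaving r4c2 = 4.
Column 3 now contains 1, leaving r4c3 = 2.
Column 4 now contains 2, so r4c4 = 1.
The full grid is 2 1 4 3 / 4 3 1 2 / 1 2 3 4 / 3 4 2 1.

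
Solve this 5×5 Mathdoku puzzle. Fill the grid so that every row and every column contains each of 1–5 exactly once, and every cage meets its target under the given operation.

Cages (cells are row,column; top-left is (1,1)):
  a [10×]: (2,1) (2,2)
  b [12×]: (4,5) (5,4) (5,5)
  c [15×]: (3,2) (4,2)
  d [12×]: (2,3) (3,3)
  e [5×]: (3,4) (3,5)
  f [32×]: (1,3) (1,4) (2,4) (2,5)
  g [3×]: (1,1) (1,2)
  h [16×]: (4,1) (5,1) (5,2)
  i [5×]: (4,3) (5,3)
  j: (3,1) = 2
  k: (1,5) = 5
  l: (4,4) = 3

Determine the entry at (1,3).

2

Cage k is given, so (1,5) = 5.
Cage j is given, leaving (3,1) = 2.
5 is placed in column 5; hence (3,5) = 1.
Column 1 already has 2, so (4,1) = 4.
Cage l is a single given cell, so (4,4) = 3.
Row 4 already has 3; hence (4,5) = 2.
Column 1 already has 4, which forces (5,1) = 1.
Row 5 already has 1, so (5,3) = 5.
Column 1 already has 1, so (1,1) = 3.
The two cells of cage g must have product 3, leaving (1,2) = 1.
Column 1 already has 2; hence (2,1) = 5.
The two cells of cage a must have product 10, which forces (2,2) = 2.
Row 2 already has 2, leaving (2,4) = 1.
Column 5 already has 2; hence (2,5) = 4.
The two cells of cage c must have product 15, which forces (3,2) = 3.
3 is placed in row 3; hence (3,3) = 4.
1 is placed in row 3, which forces (3,4) = 5.
Row 4 already has 3, so (4,2) = 5.
Column 3 now contains 5, leaving (4,3) = 1.
The 3 cells of cage h must have product 16; hence (5,2) = 4.
Cage b has product 12, which forces (5,4) = 2.
The 3 cells of cage b must have product 12; hence (5,5) = 3.
4 is placed in column 3, leaving (1,3) = 2.
Column 4 now contains 2, leaving (1,4) = 4.
4 is placed in row 2; hence (2,3) = 3.
Filled in: 3 1 2 4 5 / 5 2 3 1 4 / 2 3 4 5 1 / 4 5 1 3 2 / 1 4 5 2 3.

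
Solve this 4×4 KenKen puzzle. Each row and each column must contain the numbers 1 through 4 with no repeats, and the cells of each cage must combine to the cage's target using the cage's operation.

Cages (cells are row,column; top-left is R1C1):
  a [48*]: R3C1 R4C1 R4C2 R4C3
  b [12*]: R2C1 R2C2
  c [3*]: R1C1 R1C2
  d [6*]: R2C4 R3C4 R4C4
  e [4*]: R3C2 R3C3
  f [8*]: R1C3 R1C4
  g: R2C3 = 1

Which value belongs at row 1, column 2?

Cage g is given, so R2C3 = 1.
1 is placed in column 3, which forces R3C3 = 4.
4 is placed in column 3, leaving R1C3 = 2.
The two cells of cage f must have product 8, so R1C4 = 4.
4 is placed in row 3, which forces R3C1 = 2.
4 is placed in row 3; hence R3C2 = 1.
Row 3 now contains 1; hence R3C4 = 3.
2 is placed in column 3, leaving R4C3 = 3.
Cage c needs two cells with product 3; hence R1C1 = 1.
Column 2 now contains 1; hence R1C2 = 3.
3 is placed in column 2, leaving R2C2 = 4.
Column 4 now contains 3, which forces R2C4 = 2.
3 is placed in row 4, so R4C1 = 4.
Cage a needs product 48, which forces R4C2 = 2.
Cage d needs product 6, leaving R4C4 = 1.
4 is placed in row 2, which forces R2C1 = 3.
The full grid is 1 3 2 4 / 3 4 1 2 / 2 1 4 3 / 4 2 3 1.

3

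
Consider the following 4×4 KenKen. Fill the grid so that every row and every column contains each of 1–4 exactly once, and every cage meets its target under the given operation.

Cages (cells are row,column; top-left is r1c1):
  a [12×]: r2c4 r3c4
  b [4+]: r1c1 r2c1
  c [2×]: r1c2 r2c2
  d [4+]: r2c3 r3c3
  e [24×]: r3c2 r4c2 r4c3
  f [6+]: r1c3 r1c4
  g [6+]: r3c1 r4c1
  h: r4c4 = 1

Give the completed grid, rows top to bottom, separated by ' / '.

H is a freebie, so r4c4 = 1.
Row 1 needs a 3, and only r1c1 is open for it.
Column 1 already has 3, leaving r2c1 = 1.
Row 2 already has 1, so r2c2 = 2.
Row 2 already has 1, so r2c3 = 3.
Row 2 already has 3; hence r2c4 = 4.
Column 3 now contains 3; hence r3c3 = 1.
Column 4 now contains 4; hence r3c4 = 3.
2 is placed in column 2, leaving r1c2 = 1.
Cage f needs two cells with sum 6, leaving r1c3 = 4.
Column 4 now contains 4, leaving r1c4 = 2.
Row 3 already has 3, leaving r3c2 = 4.
Cage e has product 24, so r4c2 = 3.
Cage e has product 24, so r4c3 = 2.
Row 3 now contains 4, so r3c1 = 2.
Row 4 already has 2; hence r4c1 = 4.

3 1 4 2 / 1 2 3 4 / 2 4 1 3 / 4 3 2 1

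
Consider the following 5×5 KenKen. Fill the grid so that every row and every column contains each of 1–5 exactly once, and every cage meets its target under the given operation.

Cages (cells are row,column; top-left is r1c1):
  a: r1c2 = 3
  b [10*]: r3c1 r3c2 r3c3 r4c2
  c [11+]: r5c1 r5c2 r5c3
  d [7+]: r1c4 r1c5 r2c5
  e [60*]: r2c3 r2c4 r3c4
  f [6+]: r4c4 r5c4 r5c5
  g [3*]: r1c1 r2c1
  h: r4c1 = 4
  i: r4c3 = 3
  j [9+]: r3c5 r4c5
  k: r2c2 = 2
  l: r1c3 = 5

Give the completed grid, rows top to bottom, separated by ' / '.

1 3 5 4 2 / 3 2 4 5 1 / 2 5 1 3 4 / 4 1 3 2 5 / 5 4 2 1 3

Cage a is a single given cell, which forces r1c2 = 3.
Cage l is given, leaving r1c3 = 5.
Cage k is given, which forces r2c2 = 2.
2 is placed in column 2, so r3c2 = 5.
5 is placed in row 3, leaving r3c5 = 4.
Cage h is given; hence r4c1 = 4.
The 4 cells of cage b must have product 10; hence r4c2 = 1.
I is a freebie; hence r4c3 = 3.
Row 4 already has 3, so r4c4 = 2.
4 is placed in column 5, so r4c5 = 5.
Column 2 already has 5, so r5c2 = 4.
Row 5 already has 4, so r5c3 = 2.
Row 1 now contains 3, so r1c1 = 1.
Cage d has sum 7, so r1c4 = 4.
Cage d has sum 7, so r1c5 = 2.
The two cells of cage g must have product 3; hence r2c1 = 3.
Column 3 now contains 3, so r2c3 = 4.
Cage e has product 60, which forces r2c4 = 5.
The 3 cells of cage d must have sum 7, so r2c5 = 1.
The 4 cells of cage b must have product 10, so r3c1 = 2.
2 is placed in column 3, leaving r3c3 = 1.
4 is placed in row 3, which forces r3c4 = 3.
Row 5 already has 2, so r5c1 = 5.
Column 4 now contains 3, which forces r5c4 = 1.
Column 5 now contains 1, so r5c5 = 3.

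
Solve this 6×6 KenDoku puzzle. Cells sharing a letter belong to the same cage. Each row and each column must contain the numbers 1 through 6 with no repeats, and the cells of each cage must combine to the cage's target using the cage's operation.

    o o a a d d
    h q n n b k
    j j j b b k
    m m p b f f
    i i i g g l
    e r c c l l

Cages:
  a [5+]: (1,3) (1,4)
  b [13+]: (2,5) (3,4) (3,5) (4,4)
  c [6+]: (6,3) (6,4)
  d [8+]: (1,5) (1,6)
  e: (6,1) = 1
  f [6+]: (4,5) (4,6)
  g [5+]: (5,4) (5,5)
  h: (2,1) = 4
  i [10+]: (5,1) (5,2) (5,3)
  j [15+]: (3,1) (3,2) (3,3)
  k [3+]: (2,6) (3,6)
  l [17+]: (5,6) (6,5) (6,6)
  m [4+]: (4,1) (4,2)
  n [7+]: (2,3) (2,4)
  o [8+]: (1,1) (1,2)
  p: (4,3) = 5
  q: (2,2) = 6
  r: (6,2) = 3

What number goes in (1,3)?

1

H is a freebie, leaving (2,1) = 4.
Cage q is a single given cell, so (2,2) = 6.
Cage p is given; hence (4,3) = 5.
The 3 cells of cage l must have sum 17, so (5,6) = 6.
Cage e is given, leaving (6,1) = 1.
Cage r is a single given cell, which forces (6,2) = 3.
Cage l needs sum 17, which forces (6,5) = 6.
Cage l has sum 17, so (6,6) = 5.
Cage d needs two cells with sum 8, leaving (1,5) = 5.
Cage d needs two cells with sum 8, leaving (1,6) = 3.
Cage n's pair has sum 7, leaving (2,3) = 2.
Cage n needs two cells with sum 7, so (2,4) = 5.
2 is placed in row 2, leaving (2,6) = 1.
Column 6 now contains 1; hence (3,6) = 2.
Column 1 now contains 1; hence (4,1) = 3.
Column 2 now contains 3; hence (4,2) = 1.
Column 6 now contains 2, leaving (4,6) = 4.
2 is placed in column 3, so (6,3) = 4.
Row 6 already has 4, which forces (6,4) = 2.
Row 1 already has 3, leaving (1,1) = 6.
5 is placed in row 1, so (1,2) = 2.
Column 3 already has 4, so (1,3) = 1.
Cage a needs two cells with sum 5; hence (1,4) = 4.
1 is placed in row 2, which forces (2,5) = 3.
The 3 cells of cage j must have sum 15; hence (3,1) = 5.
Cage j needs sum 15; hence (3,2) = 4.
Column 3 already has 4, leaving (3,3) = 6.
Cage b has sum 13, leaving (3,4) = 3.
The 4 cells of cage b must have sum 13; hence (3,5) = 1.
Column 4 now contains 2, which forces (4,4) = 6.
Row 4 already has 4, which forces (4,5) = 2.
5 is placed in column 1; hence (5,1) = 2.
Column 2 already has 4, leaving (5,2) = 5.
Column 3 now contains 1, which forces (5,3) = 3.
3 is placed in column 4, which forces (5,4) = 1.
Column 5 now contains 2, so (5,5) = 4.
Filled in: 6 2 1 4 5 3 / 4 6 2 5 3 1 / 5 4 6 3 1 2 / 3 1 5 6 2 4 / 2 5 3 1 4 6 / 1 3 4 2 6 5.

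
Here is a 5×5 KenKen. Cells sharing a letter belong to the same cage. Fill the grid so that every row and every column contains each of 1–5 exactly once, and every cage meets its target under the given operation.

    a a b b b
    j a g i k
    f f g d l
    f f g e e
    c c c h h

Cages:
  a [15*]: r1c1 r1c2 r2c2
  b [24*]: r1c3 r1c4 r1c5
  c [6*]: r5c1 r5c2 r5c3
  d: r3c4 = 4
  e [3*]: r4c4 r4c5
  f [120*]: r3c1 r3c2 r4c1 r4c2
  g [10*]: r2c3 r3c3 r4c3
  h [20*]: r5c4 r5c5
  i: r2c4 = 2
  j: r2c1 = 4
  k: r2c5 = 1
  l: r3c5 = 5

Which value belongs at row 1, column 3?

4

Cage j is given, which forces r2c1 = 4.
Cage i is a single given cell, which forces r2c4 = 2.
K is a freebie, so r2c5 = 1.
Cage d is a single given cell, which forces r3c4 = 4.
Cage l is given; hence r3c5 = 5.
1 is placed in column 5, which forces r4c5 = 3.
Column 4 already has 4; hence r5c4 = 5.
5 is placed in column 5, leaving r5c5 = 4.
The 3 cells of cage b must have product 24, which forces r1c3 = 4.
Column 4 already has 4, leaving r1c4 = 3.
Column 5 already has 4, leaving r1c5 = 2.
1 is placed in row 2; hence r2c3 = 5.
Cage f needs product 120, which forces r4c1 = 5.
Cage f has product 120, leaving r4c2 = 4.
Row 4 already has 3; hence r4c4 = 1.
Column 1 now contains 5, leaving r1c1 = 1.
The 3 cells of cage a must have product 15, leaving r1c2 = 5.
Row 2 now contains 5; hence r2c2 = 3.
Column 2 now contains 3, so r3c2 = 2.
Cage g has product 10, leaving r3c3 = 1.
Row 4 now contains 1, so r4c3 = 2.
Column 2 now contains 2, leaving r5c2 = 1.
2 is placed in column 3, which forces r5c3 = 3.
Row 3 already has 2, so r3c1 = 3.
Row 5 now contains 3, which forces r5c1 = 2.
Filled in: 1 5 4 3 2 / 4 3 5 2 1 / 3 2 1 4 5 / 5 4 2 1 3 / 2 1 3 5 4.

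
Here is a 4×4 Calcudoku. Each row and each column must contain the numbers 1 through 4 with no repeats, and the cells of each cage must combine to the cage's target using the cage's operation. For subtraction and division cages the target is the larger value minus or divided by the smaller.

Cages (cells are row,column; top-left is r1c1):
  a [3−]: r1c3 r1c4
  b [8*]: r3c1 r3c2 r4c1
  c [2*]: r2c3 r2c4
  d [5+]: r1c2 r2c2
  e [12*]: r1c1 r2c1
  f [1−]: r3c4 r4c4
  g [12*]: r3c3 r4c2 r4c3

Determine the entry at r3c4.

In row 1, 2 can only go at r1c2, so r1c2 = 2.
Cage d needs two cells with sum 5, which forces r2c2 = 3.
Cage e's pair has product 12; hence r1c1 = 3.
3 is placed in row 2; hence r2c1 = 4.
Cage b has product 8, leaving r3c2 = 4.
Column 2 now contains 4, which forces r4c2 = 1.
Cage b needs product 8, leaving r3c1 = 1.
Cage g has product 12, leaving r3c3 = 3.
3 is placed in row 3, leaving r3c4 = 2.
Row 4 now contains 1, which forces r4c1 = 2.
The 3 cells of cage g must have product 12, so r4c3 = 4.
Row 4 already has 4; hence r4c4 = 3.
Column 3 now contains 4; hence r1c3 = 1.
The two cells of cage a must have difference 3, so r1c4 = 4.
Cage c's pair has product 2, which forces r2c3 = 2.
Column 4 now contains 2, which forces r2c4 = 1.
Filled in: 3 2 1 4 / 4 3 2 1 / 1 4 3 2 / 2 1 4 3.

2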